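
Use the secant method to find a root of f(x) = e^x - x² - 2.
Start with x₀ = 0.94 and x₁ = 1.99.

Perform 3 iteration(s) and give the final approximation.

f(x) = e^x - x² - 2
x₀ = 0.94, x₁ = 1.99

Secant formula: x_{n+1} = x_n - f(x_n)(x_n - x_{n-1})/(f(x_n) - f(x_{n-1}))

Iteration 1:
  f(0.940000) = -0.323619
  f(1.990000) = 1.355434
  x_2 = 1.990000 - 1.355434×(1.990000 - 0.940000)/(1.355434 - (-0.323619))
       = 1.142376
Iteration 2:
  f(1.990000) = 1.355434
  f(1.142376) = -0.170817
  x_3 = 1.142376 - (-0.170817)×(1.142376 - 1.990000)/(-0.170817 - 1.355434)
       = 1.237241
Iteration 3:
  f(1.142376) = -0.170817
  f(1.237241) = -0.084673
  x_4 = 1.237241 - (-0.084673)×(1.237241 - 1.142376)/(-0.084673 - (-0.170817))
       = 1.330486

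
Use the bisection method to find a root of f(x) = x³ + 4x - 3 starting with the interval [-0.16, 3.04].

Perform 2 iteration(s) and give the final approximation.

f(x) = x³ + 4x - 3
Initial interval: [-0.16, 3.04]

Iteration 1:
  c_1 = (-0.160000 + 3.040000)/2 = 1.440000
  f(c_1) = f(1.440000) = 5.745984
  f(a) × f(c) < 0, new interval: [-0.160000, 1.440000]
Iteration 2:
  c_2 = (-0.160000 + 1.440000)/2 = 0.640000
  f(c_2) = f(0.640000) = -0.177856
  f(a) × f(c) ≥ 0, new interval: [0.640000, 1.440000]

After 2 iteration(s), the approximation is c_2 = 0.640000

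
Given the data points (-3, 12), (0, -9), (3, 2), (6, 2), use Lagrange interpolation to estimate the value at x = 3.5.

Lagrange interpolation formula:
P(x) = Σ yᵢ × Lᵢ(x)
where Lᵢ(x) = Π_{j≠i} (x - xⱼ)/(xᵢ - xⱼ)

L_0(3.5) = (3.5 - 0)/(-3 - 0) × (3.5 - 3)/(-3 - 3) × (3.5 - 6)/(-3 - 6) = 0.027006
L_1(3.5) = (3.5 - (-3))/(0 - (-3)) × (3.5 - 3)/(0 - 3) × (3.5 - 6)/(0 - 6) = -0.150463
L_2(3.5) = (3.5 - (-3))/(3 - (-3)) × (3.5 - 0)/(3 - 0) × (3.5 - 6)/(3 - 6) = 1.053241
L_3(3.5) = (3.5 - (-3))/(6 - (-3)) × (3.5 - 0)/(6 - 0) × (3.5 - 3)/(6 - 3) = 0.070216

P(3.5) = 12×L_0(3.5) + (-9)×L_1(3.5) + 2×L_2(3.5) + 2×L_3(3.5)
P(3.5) = 3.925154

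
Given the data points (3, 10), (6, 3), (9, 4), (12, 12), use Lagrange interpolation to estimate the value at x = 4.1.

Lagrange interpolation formula:
P(x) = Σ yᵢ × Lᵢ(x)
where Lᵢ(x) = Π_{j≠i} (x - xⱼ)/(xᵢ - xⱼ)

L_0(4.1) = (4.1 - 6)/(3 - 6) × (4.1 - 9)/(3 - 9) × (4.1 - 12)/(3 - 12) = 0.454006
L_1(4.1) = (4.1 - 3)/(6 - 3) × (4.1 - 9)/(6 - 9) × (4.1 - 12)/(6 - 12) = 0.788537
L_2(4.1) = (4.1 - 3)/(9 - 3) × (4.1 - 6)/(9 - 6) × (4.1 - 12)/(9 - 12) = -0.305759
L_3(4.1) = (4.1 - 3)/(12 - 3) × (4.1 - 6)/(12 - 6) × (4.1 - 9)/(12 - 9) = 0.063216

P(4.1) = 10×L_0(4.1) + 3×L_1(4.1) + 4×L_2(4.1) + 12×L_3(4.1)
P(4.1) = 6.441228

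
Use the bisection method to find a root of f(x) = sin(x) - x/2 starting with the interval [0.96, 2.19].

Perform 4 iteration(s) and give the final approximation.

f(x) = sin(x) - x/2
Initial interval: [0.96, 2.19]

Iteration 1:
  c_1 = (0.960000 + 2.190000)/2 = 1.575000
  f(c_1) = f(1.575000) = 0.212491
  f(a) × f(c) ≥ 0, new interval: [1.575000, 2.190000]
Iteration 2:
  c_2 = (1.575000 + 2.190000)/2 = 1.882500
  f(c_2) = f(1.882500) = 0.010562
  f(a) × f(c) ≥ 0, new interval: [1.882500, 2.190000]
Iteration 3:
  c_3 = (1.882500 + 2.190000)/2 = 2.036250
  f(c_3) = f(2.036250) = -0.124507
  f(a) × f(c) < 0, new interval: [1.882500, 2.036250]
Iteration 4:
  c_4 = (1.882500 + 2.036250)/2 = 1.959375
  f(c_4) = f(1.959375) = -0.054239
  f(a) × f(c) < 0, new interval: [1.882500, 1.959375]

After 4 iteration(s), the approximation is c_4 = 1.959375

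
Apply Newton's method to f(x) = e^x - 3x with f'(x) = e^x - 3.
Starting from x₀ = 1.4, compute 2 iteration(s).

f(x) = e^x - 3x
f'(x) = e^x - 3
x₀ = 1.4

Newton-Raphson formula: x_{n+1} = x_n - f(x_n)/f'(x_n)

Iteration 1:
  f(1.400000) = -0.144800
  f'(1.400000) = 1.055200
  x_1 = 1.400000 - (-0.144800)/1.055200 = 1.537225
Iteration 2:
  f(1.537225) = 0.039989
  f'(1.537225) = 1.651665
  x_2 = 1.537225 - 0.039989/1.651665 = 1.513014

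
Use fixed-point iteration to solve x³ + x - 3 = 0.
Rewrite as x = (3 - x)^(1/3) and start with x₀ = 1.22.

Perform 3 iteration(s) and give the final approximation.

Equation: x³ + x - 3 = 0
Fixed-point form: x = (3 - x)^(1/3)
x₀ = 1.22

x_1 = g(1.220000) = 1.211918
x_2 = g(1.211918) = 1.213750
x_3 = g(1.213750) = 1.213335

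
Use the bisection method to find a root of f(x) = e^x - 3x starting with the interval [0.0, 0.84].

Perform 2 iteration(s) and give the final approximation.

f(x) = e^x - 3x
Initial interval: [0.0, 0.84]

Iteration 1:
  c_1 = (0.000000 + 0.840000)/2 = 0.420000
  f(c_1) = f(0.420000) = 0.261962
  f(a) × f(c) ≥ 0, new interval: [0.420000, 0.840000]
Iteration 2:
  c_2 = (0.420000 + 0.840000)/2 = 0.630000
  f(c_2) = f(0.630000) = -0.012389
  f(a) × f(c) < 0, new interval: [0.420000, 0.630000]

After 2 iteration(s), the approximation is c_2 = 0.630000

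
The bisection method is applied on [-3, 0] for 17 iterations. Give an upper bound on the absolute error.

Bisection error bound: |error| ≤ (b-a)/2^n
|error| ≤ (0 - (-3))/2^17 = 3/2^17
|error| ≤ 0.0000228882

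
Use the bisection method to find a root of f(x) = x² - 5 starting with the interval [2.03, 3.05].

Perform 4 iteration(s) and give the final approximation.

f(x) = x² - 5
Initial interval: [2.03, 3.05]

Iteration 1:
  c_1 = (2.030000 + 3.050000)/2 = 2.540000
  f(c_1) = f(2.540000) = 1.451600
  f(a) × f(c) < 0, new interval: [2.030000, 2.540000]
Iteration 2:
  c_2 = (2.030000 + 2.540000)/2 = 2.285000
  f(c_2) = f(2.285000) = 0.221225
  f(a) × f(c) < 0, new interval: [2.030000, 2.285000]
Iteration 3:
  c_3 = (2.030000 + 2.285000)/2 = 2.157500
  f(c_3) = f(2.157500) = -0.345194
  f(a) × f(c) ≥ 0, new interval: [2.157500, 2.285000]
Iteration 4:
  c_4 = (2.157500 + 2.285000)/2 = 2.221250
  f(c_4) = f(2.221250) = -0.066048
  f(a) × f(c) ≥ 0, new interval: [2.221250, 2.285000]

After 4 iteration(s), the approximation is c_4 = 2.221250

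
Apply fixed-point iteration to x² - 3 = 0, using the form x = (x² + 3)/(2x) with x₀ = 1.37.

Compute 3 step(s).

Equation: x² - 3 = 0
Fixed-point form: x = (x² + 3)/(2x)
x₀ = 1.37

x_1 = g(1.370000) = 1.779891
x_2 = g(1.779891) = 1.732694
x_3 = g(1.732694) = 1.732051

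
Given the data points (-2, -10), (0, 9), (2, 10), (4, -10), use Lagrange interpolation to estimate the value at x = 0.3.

Lagrange interpolation formula:
P(x) = Σ yᵢ × Lᵢ(x)
where Lᵢ(x) = Π_{j≠i} (x - xⱼ)/(xᵢ - xⱼ)

L_0(0.3) = (0.3 - 0)/(-2 - 0) × (0.3 - 2)/(-2 - 2) × (0.3 - 4)/(-2 - 4) = -0.039313
L_1(0.3) = (0.3 - (-2))/(0 - (-2)) × (0.3 - 2)/(0 - 2) × (0.3 - 4)/(0 - 4) = 0.904187
L_2(0.3) = (0.3 - (-2))/(2 - (-2)) × (0.3 - 0)/(2 - 0) × (0.3 - 4)/(2 - 4) = 0.159562
L_3(0.3) = (0.3 - (-2))/(4 - (-2)) × (0.3 - 0)/(4 - 0) × (0.3 - 2)/(4 - 2) = -0.024437

P(0.3) = (-10)×L_0(0.3) + 9×L_1(0.3) + 10×L_2(0.3) + (-10)×L_3(0.3)
P(0.3) = 10.370812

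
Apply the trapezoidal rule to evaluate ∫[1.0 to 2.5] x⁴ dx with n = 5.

f(x) = x⁴
a = 1.0, b = 2.5, n = 5
h = (b - a)/n = 0.300000

Trapezoidal rule: (h/2)[f(x₀) + 2f(x₁) + 2f(x₂) + ... + f(xₙ)]

x_0 = 1.0000, f(x_0) = 1.000000, coefficient = 1
x_1 = 1.3000, f(x_1) = 2.856100, coefficient = 2
x_2 = 1.6000, f(x_2) = 6.553600, coefficient = 2
x_3 = 1.9000, f(x_3) = 13.032100, coefficient = 2
x_4 = 2.2000, f(x_4) = 23.425600, coefficient = 2
x_5 = 2.5000, f(x_5) = 39.062500, coefficient = 1

I ≈ (0.300000/2) × 131.797300 = 19.769595
Exact value: 19.331250
Error: 0.438345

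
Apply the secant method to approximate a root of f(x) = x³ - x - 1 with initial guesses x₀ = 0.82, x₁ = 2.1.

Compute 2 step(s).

f(x) = x³ - x - 1
x₀ = 0.82, x₁ = 2.1

Secant formula: x_{n+1} = x_n - f(x_n)(x_n - x_{n-1})/(f(x_n) - f(x_{n-1}))

Iteration 1:
  f(0.820000) = -1.268632
  f(2.100000) = 6.161000
  x_2 = 2.100000 - 6.161000×(2.100000 - 0.820000)/(6.161000 - (-1.268632))
       = 1.038564
Iteration 2:
  f(2.100000) = 6.161000
  f(1.038564) = -0.918353
  x_3 = 1.038564 - (-0.918353)×(1.038564 - 2.100000)/(-0.918353 - 6.161000)
       = 1.176256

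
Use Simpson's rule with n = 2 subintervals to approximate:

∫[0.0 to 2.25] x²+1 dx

f(x) = x²+1
a = 0.0, b = 2.25, n = 2
h = (b - a)/n = 1.125000

Simpson's rule: (h/3)[f(x₀) + 4f(x₁) + 2f(x₂) + ... + f(xₙ)]

x_0 = 0.0000, f(x_0) = 1.000000, coefficient = 1
x_1 = 1.1250, f(x_1) = 2.265625, coefficient = 4
x_2 = 2.2500, f(x_2) = 6.062500, coefficient = 1

I ≈ (1.125000/3) × 16.125000 = 6.046875
Exact value: 6.046875
Error: 0.000000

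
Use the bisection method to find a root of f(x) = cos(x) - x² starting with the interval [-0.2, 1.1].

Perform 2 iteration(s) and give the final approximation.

f(x) = cos(x) - x²
Initial interval: [-0.2, 1.1]

Iteration 1:
  c_1 = (-0.200000 + 1.100000)/2 = 0.450000
  f(c_1) = f(0.450000) = 0.697947
  f(a) × f(c) ≥ 0, new interval: [0.450000, 1.100000]
Iteration 2:
  c_2 = (0.450000 + 1.100000)/2 = 0.775000
  f(c_2) = f(0.775000) = 0.113796
  f(a) × f(c) ≥ 0, new interval: [0.775000, 1.100000]

After 2 iteration(s), the approximation is c_2 = 0.775000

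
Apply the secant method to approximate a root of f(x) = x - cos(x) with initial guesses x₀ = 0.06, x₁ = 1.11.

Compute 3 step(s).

f(x) = x - cos(x)
x₀ = 0.06, x₁ = 1.11

Secant formula: x_{n+1} = x_n - f(x_n)(x_n - x_{n-1})/(f(x_n) - f(x_{n-1}))

Iteration 1:
  f(0.060000) = -0.938201
  f(1.110000) = 0.665338
  x_2 = 1.110000 - 0.665338×(1.110000 - 0.060000)/(0.665338 - (-0.938201))
       = 0.674335
Iteration 2:
  f(1.110000) = 0.665338
  f(0.674335) = -0.106787
  x_3 = 0.674335 - (-0.106787)×(0.674335 - 1.110000)/(-0.106787 - 0.665338)
       = 0.734589
Iteration 3:
  f(0.674335) = -0.106787
  f(0.734589) = -0.007518
  x_4 = 0.734589 - (-0.007518)×(0.734589 - 0.674335)/(-0.007518 - (-0.106787))
       = 0.739152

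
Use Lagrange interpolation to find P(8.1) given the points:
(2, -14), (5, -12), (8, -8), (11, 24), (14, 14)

Lagrange interpolation formula:
P(x) = Σ yᵢ × Lᵢ(x)
where Lᵢ(x) = Π_{j≠i} (x - xⱼ)/(xᵢ - xⱼ)

L_0(8.1) = (8.1 - 5)/(2 - 5) × (8.1 - 8)/(2 - 8) × (8.1 - 11)/(2 - 11) × (8.1 - 14)/(2 - 14) = 0.002728
L_1(8.1) = (8.1 - 2)/(5 - 2) × (8.1 - 8)/(5 - 8) × (8.1 - 11)/(5 - 11) × (8.1 - 14)/(5 - 14) = -0.021476
L_2(8.1) = (8.1 - 2)/(8 - 2) × (8.1 - 5)/(8 - 5) × (8.1 - 11)/(8 - 11) × (8.1 - 14)/(8 - 14) = 0.998611
L_3(8.1) = (8.1 - 2)/(11 - 2) × (8.1 - 5)/(11 - 5) × (8.1 - 8)/(11 - 8) × (8.1 - 14)/(11 - 14) = 0.022957
L_4(8.1) = (8.1 - 2)/(14 - 2) × (8.1 - 5)/(14 - 5) × (8.1 - 8)/(14 - 8) × (8.1 - 11)/(14 - 11) = -0.002821

P(8.1) = (-14)×L_0(8.1) + (-12)×L_1(8.1) + (-8)×L_2(8.1) + 24×L_3(8.1) + 14×L_4(8.1)
P(8.1) = -7.257919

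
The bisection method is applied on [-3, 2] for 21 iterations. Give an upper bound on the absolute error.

Bisection error bound: |error| ≤ (b-a)/2^n
|error| ≤ (2 - (-3))/2^21 = 5/2^21
|error| ≤ 0.0000023842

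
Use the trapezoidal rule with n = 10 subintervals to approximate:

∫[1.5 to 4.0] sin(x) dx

f(x) = sin(x)
a = 1.5, b = 4.0, n = 10
h = (b - a)/n = 0.250000

Trapezoidal rule: (h/2)[f(x₀) + 2f(x₁) + 2f(x₂) + ... + f(xₙ)]

x_0 = 1.5000, f(x_0) = 0.997495, coefficient = 1
x_1 = 1.7500, f(x_1) = 0.983986, coefficient = 2
x_2 = 2.0000, f(x_2) = 0.909297, coefficient = 2
x_3 = 2.2500, f(x_3) = 0.778073, coefficient = 2
x_4 = 2.5000, f(x_4) = 0.598472, coefficient = 2
x_5 = 2.7500, f(x_5) = 0.381661, coefficient = 2
x_6 = 3.0000, f(x_6) = 0.141120, coefficient = 2
x_7 = 3.2500, f(x_7) = -0.108195, coefficient = 2
x_8 = 3.5000, f(x_8) = -0.350783, coefficient = 2
x_9 = 3.7500, f(x_9) = -0.571561, coefficient = 2
x_10 = 4.0000, f(x_10) = -0.756802, coefficient = 1

I ≈ (0.250000/2) × 5.764833 = 0.720604
Exact value: 0.724381
Error: 0.003777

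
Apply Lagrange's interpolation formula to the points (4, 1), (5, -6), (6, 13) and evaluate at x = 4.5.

Lagrange interpolation formula:
P(x) = Σ yᵢ × Lᵢ(x)
where Lᵢ(x) = Π_{j≠i} (x - xⱼ)/(xᵢ - xⱼ)

L_0(4.5) = (4.5 - 5)/(4 - 5) × (4.5 - 6)/(4 - 6) = 0.375000
L_1(4.5) = (4.5 - 4)/(5 - 4) × (4.5 - 6)/(5 - 6) = 0.750000
L_2(4.5) = (4.5 - 4)/(6 - 4) × (4.5 - 5)/(6 - 5) = -0.125000

P(4.5) = 1×L_0(4.5) + (-6)×L_1(4.5) + 13×L_2(4.5)
P(4.5) = -5.750000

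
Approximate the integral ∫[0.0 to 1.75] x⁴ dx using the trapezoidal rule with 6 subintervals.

f(x) = x⁴
a = 0.0, b = 1.75, n = 6
h = (b - a)/n = 0.291667

Trapezoidal rule: (h/2)[f(x₀) + 2f(x₁) + 2f(x₂) + ... + f(xₙ)]

x_0 = 0.0000, f(x_0) = 0.000000, coefficient = 1
x_1 = 0.2917, f(x_1) = 0.007237, coefficient = 2
x_2 = 0.5833, f(x_2) = 0.115789, coefficient = 2
x_3 = 0.8750, f(x_3) = 0.586182, coefficient = 2
x_4 = 1.1667, f(x_4) = 1.852623, coefficient = 2
x_5 = 1.4583, f(x_5) = 4.523006, coefficient = 2
x_6 = 1.7500, f(x_6) = 9.378906, coefficient = 1

I ≈ (0.291667/2) × 23.548581 = 3.434168
Exact value: 3.282617
Error: 0.151551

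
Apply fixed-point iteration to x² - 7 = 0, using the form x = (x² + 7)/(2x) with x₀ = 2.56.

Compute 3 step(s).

Equation: x² - 7 = 0
Fixed-point form: x = (x² + 7)/(2x)
x₀ = 2.56

x_1 = g(2.560000) = 2.647187
x_2 = g(2.647187) = 2.645752
x_3 = g(2.645752) = 2.645751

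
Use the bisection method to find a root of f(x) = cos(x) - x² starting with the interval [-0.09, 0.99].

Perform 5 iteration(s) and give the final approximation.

f(x) = cos(x) - x²
Initial interval: [-0.09, 0.99]

Iteration 1:
  c_1 = (-0.090000 + 0.990000)/2 = 0.450000
  f(c_1) = f(0.450000) = 0.697947
  f(a) × f(c) ≥ 0, new interval: [0.450000, 0.990000]
Iteration 2:
  c_2 = (0.450000 + 0.990000)/2 = 0.720000
  f(c_2) = f(0.720000) = 0.233406
  f(a) × f(c) ≥ 0, new interval: [0.720000, 0.990000]
Iteration 3:
  c_3 = (0.720000 + 0.990000)/2 = 0.855000
  f(c_3) = f(0.855000) = -0.074806
  f(a) × f(c) < 0, new interval: [0.720000, 0.855000]
Iteration 4:
  c_4 = (0.720000 + 0.855000)/2 = 0.787500
  f(c_4) = f(0.787500) = 0.085463
  f(a) × f(c) ≥ 0, new interval: [0.787500, 0.855000]
Iteration 5:
  c_5 = (0.787500 + 0.855000)/2 = 0.821250
  f(c_5) = f(0.821250) = 0.006855
  f(a) × f(c) ≥ 0, new interval: [0.821250, 0.855000]

After 5 iteration(s), the approximation is c_5 = 0.821250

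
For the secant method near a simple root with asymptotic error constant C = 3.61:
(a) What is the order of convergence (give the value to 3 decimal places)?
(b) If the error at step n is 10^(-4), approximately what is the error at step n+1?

(a) Secant method has superlinear convergence with order φ = (1+√5)/2 ≈ 1.618.
    This means |e_{n+1}| ≈ C|e_n|^1.618.

(b) With |e_n| = 10^(-4) and C = 3.61:
    |e_{n+1}| ≈ 3.61 × (10^(-4))^1.618 = 3.61 × 10^(-6.47)

(a) ≈ 1.618 (golden ratio); (b) |e_{n+1}| ≈ 1.217e-06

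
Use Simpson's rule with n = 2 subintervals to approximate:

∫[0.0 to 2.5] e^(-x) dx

f(x) = e^(-x)
a = 0.0, b = 2.5, n = 2
h = (b - a)/n = 1.250000

Simpson's rule: (h/3)[f(x₀) + 4f(x₁) + 2f(x₂) + ... + f(xₙ)]

x_0 = 0.0000, f(x_0) = 1.000000, coefficient = 1
x_1 = 1.2500, f(x_1) = 0.286505, coefficient = 4
x_2 = 2.5000, f(x_2) = 0.082085, coefficient = 1

I ≈ (1.250000/3) × 2.228104 = 0.928377
Exact value: 0.917915
Error: 0.010462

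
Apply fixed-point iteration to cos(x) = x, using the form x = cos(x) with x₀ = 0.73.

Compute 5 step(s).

Equation: cos(x) = x
Fixed-point form: x = cos(x)
x₀ = 0.73

x_1 = g(0.730000) = 0.745174
x_2 = g(0.745174) = 0.734970
x_3 = g(0.734970) = 0.741851
x_4 = g(0.741851) = 0.737219
x_5 = g(0.737219) = 0.740341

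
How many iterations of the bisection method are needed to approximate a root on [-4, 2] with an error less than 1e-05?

We need (b-a)/2^n ≤ 1e-05
(2 - (-4))/2^n ≤ 1e-05
6/2^n ≤ 1e-05
2^n ≥ 600000
n ≥ log₂(600000) = 19.19
n ≥ 20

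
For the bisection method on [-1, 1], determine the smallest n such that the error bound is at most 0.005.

We need (b-a)/2^n ≤ 0.005
(1 - (-1))/2^n ≤ 0.005
2/2^n ≤ 0.005
2^n ≥ 400
n ≥ log₂(400) = 8.64
n ≥ 9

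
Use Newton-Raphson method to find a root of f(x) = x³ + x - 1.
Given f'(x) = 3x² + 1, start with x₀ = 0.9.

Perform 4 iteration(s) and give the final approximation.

f(x) = x³ + x - 1
f'(x) = 3x² + 1
x₀ = 0.9

Newton-Raphson formula: x_{n+1} = x_n - f(x_n)/f'(x_n)

Iteration 1:
  f(0.900000) = 0.629000
  f'(0.900000) = 3.430000
  x_1 = 0.900000 - 0.629000/3.430000 = 0.716618
Iteration 2:
  f(0.716618) = 0.084631
  f'(0.716618) = 2.540624
  x_2 = 0.716618 - 0.084631/2.540624 = 0.683307
Iteration 3:
  f(0.683307) = 0.002349
  f'(0.683307) = 2.400725
  x_3 = 0.683307 - 0.002349/2.400725 = 0.682329
Iteration 4:
  f(0.682329) = 0.000002
  f'(0.682329) = 2.396717
  x_4 = 0.682329 - 0.000002/2.396717 = 0.682328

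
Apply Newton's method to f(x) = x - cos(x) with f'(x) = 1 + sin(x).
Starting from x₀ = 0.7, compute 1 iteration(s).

f(x) = x - cos(x)
f'(x) = 1 + sin(x)
x₀ = 0.7

Newton-Raphson formula: x_{n+1} = x_n - f(x_n)/f'(x_n)

Iteration 1:
  f(0.700000) = -0.064842
  f'(0.700000) = 1.644218
  x_1 = 0.700000 - (-0.064842)/1.644218 = 0.739436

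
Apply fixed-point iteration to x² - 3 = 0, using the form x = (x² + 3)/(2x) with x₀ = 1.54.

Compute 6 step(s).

Equation: x² - 3 = 0
Fixed-point form: x = (x² + 3)/(2x)
x₀ = 1.54

x_1 = g(1.540000) = 1.744026
x_2 = g(1.744026) = 1.732092
x_3 = g(1.732092) = 1.732051
x_4 = g(1.732051) = 1.732051
x_5 = g(1.732051) = 1.732051
x_6 = g(1.732051) = 1.732051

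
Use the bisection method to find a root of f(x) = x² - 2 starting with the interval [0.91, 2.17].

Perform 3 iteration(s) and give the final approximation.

f(x) = x² - 2
Initial interval: [0.91, 2.17]

Iteration 1:
  c_1 = (0.910000 + 2.170000)/2 = 1.540000
  f(c_1) = f(1.540000) = 0.371600
  f(a) × f(c) < 0, new interval: [0.910000, 1.540000]
Iteration 2:
  c_2 = (0.910000 + 1.540000)/2 = 1.225000
  f(c_2) = f(1.225000) = -0.499375
  f(a) × f(c) ≥ 0, new interval: [1.225000, 1.540000]
Iteration 3:
  c_3 = (1.225000 + 1.540000)/2 = 1.382500
  f(c_3) = f(1.382500) = -0.088694
  f(a) × f(c) ≥ 0, new interval: [1.382500, 1.540000]

After 3 iteration(s), the approximation is c_3 = 1.382500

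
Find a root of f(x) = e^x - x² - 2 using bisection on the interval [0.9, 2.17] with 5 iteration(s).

f(x) = e^x - x² - 2
Initial interval: [0.9, 2.17]

Iteration 1:
  c_1 = (0.900000 + 2.170000)/2 = 1.535000
  f(c_1) = f(1.535000) = 0.285101
  f(a) × f(c) < 0, new interval: [0.900000, 1.535000]
Iteration 2:
  c_2 = (0.900000 + 1.535000)/2 = 1.217500
  f(c_2) = f(1.217500) = -0.103576
  f(a) × f(c) ≥ 0, new interval: [1.217500, 1.535000]
Iteration 3:
  c_3 = (1.217500 + 1.535000)/2 = 1.376250
  f(c_3) = f(1.376250) = 0.065960
  f(a) × f(c) < 0, new interval: [1.217500, 1.376250]
Iteration 4:
  c_4 = (1.217500 + 1.376250)/2 = 1.296875
  f(c_4) = f(1.296875) = -0.024037
  f(a) × f(c) ≥ 0, new interval: [1.296875, 1.376250]
Iteration 5:
  c_5 = (1.296875 + 1.376250)/2 = 1.336562
  f(c_5) = f(1.336562) = 0.019539
  f(a) × f(c) < 0, new interval: [1.296875, 1.336562]

After 5 iteration(s), the approximation is c_5 = 1.336562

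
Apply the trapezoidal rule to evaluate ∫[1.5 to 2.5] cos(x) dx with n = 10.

f(x) = cos(x)
a = 1.5, b = 2.5, n = 10
h = (b - a)/n = 0.100000

Trapezoidal rule: (h/2)[f(x₀) + 2f(x₁) + 2f(x₂) + ... + f(xₙ)]

x_0 = 1.5000, f(x_0) = 0.070737, coefficient = 1
x_1 = 1.6000, f(x_1) = -0.029200, coefficient = 2
x_2 = 1.7000, f(x_2) = -0.128844, coefficient = 2
x_3 = 1.8000, f(x_3) = -0.227202, coefficient = 2
x_4 = 1.9000, f(x_4) = -0.323290, coefficient = 2
x_5 = 2.0000, f(x_5) = -0.416147, coefficient = 2
x_6 = 2.1000, f(x_6) = -0.504846, coefficient = 2
x_7 = 2.2000, f(x_7) = -0.588501, coefficient = 2
x_8 = 2.3000, f(x_8) = -0.666276, coefficient = 2
x_9 = 2.4000, f(x_9) = -0.737394, coefficient = 2
x_10 = 2.5000, f(x_10) = -0.801144, coefficient = 1

I ≈ (0.100000/2) × -7.973805 = -0.398690
Exact value: -0.399023
Error: 0.000333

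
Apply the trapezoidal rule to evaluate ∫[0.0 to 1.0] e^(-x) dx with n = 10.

f(x) = e^(-x)
a = 0.0, b = 1.0, n = 10
h = (b - a)/n = 0.100000

Trapezoidal rule: (h/2)[f(x₀) + 2f(x₁) + 2f(x₂) + ... + f(xₙ)]

x_0 = 0.0000, f(x_0) = 1.000000, coefficient = 1
x_1 = 0.1000, f(x_1) = 0.904837, coefficient = 2
x_2 = 0.2000, f(x_2) = 0.818731, coefficient = 2
x_3 = 0.3000, f(x_3) = 0.740818, coefficient = 2
x_4 = 0.4000, f(x_4) = 0.670320, coefficient = 2
x_5 = 0.5000, f(x_5) = 0.606531, coefficient = 2
x_6 = 0.6000, f(x_6) = 0.548812, coefficient = 2
x_7 = 0.7000, f(x_7) = 0.496585, coefficient = 2
x_8 = 0.8000, f(x_8) = 0.449329, coefficient = 2
x_9 = 0.9000, f(x_9) = 0.406570, coefficient = 2
x_10 = 1.0000, f(x_10) = 0.367879, coefficient = 1

I ≈ (0.100000/2) × 12.652945 = 0.632647
Exact value: 0.632121
Error: 0.000527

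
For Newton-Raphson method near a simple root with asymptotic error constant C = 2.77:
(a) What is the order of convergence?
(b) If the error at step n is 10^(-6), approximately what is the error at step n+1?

(a) Newton-Raphson has quadratic (order 2) convergence near simple roots.
    This means |e_{n+1}| ≈ C|e_n|².

(b) With |e_n| = 10^(-6) and C = 2.77:
    |e_{n+1}| ≈ 2.77 × (10^(-6))² = 2.77 × 10^(-12)

(a) 2 (quadratic); (b) |e_{n+1}| ≈ 2.770e-12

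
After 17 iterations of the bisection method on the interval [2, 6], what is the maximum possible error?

Bisection error bound: |error| ≤ (b-a)/2^n
|error| ≤ (6 - 2)/2^17 = 4/2^17
|error| ≤ 0.0000305176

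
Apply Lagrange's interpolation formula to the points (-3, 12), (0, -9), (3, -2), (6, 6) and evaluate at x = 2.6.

Lagrange interpolation formula:
P(x) = Σ yᵢ × Lᵢ(x)
where Lᵢ(x) = Π_{j≠i} (x - xⱼ)/(xᵢ - xⱼ)

L_0(2.6) = (2.6 - 0)/(-3 - 0) × (2.6 - 3)/(-3 - 3) × (2.6 - 6)/(-3 - 6) = -0.021827
L_1(2.6) = (2.6 - (-3))/(0 - (-3)) × (2.6 - 3)/(0 - 3) × (2.6 - 6)/(0 - 6) = 0.141037
L_2(2.6) = (2.6 - (-3))/(3 - (-3)) × (2.6 - 0)/(3 - 0) × (2.6 - 6)/(3 - 6) = 0.916741
L_3(2.6) = (2.6 - (-3))/(6 - (-3)) × (2.6 - 0)/(6 - 0) × (2.6 - 3)/(6 - 3) = -0.035951

P(2.6) = 12×L_0(2.6) + (-9)×L_1(2.6) + (-2)×L_2(2.6) + 6×L_3(2.6)
P(2.6) = -3.580444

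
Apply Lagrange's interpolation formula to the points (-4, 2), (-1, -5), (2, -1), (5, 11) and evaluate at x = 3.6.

Lagrange interpolation formula:
P(x) = Σ yᵢ × Lᵢ(x)
where Lᵢ(x) = Π_{j≠i} (x - xⱼ)/(xᵢ - xⱼ)

L_0(3.6) = (3.6 - (-1))/(-4 - (-1)) × (3.6 - 2)/(-4 - 2) × (3.6 - 5)/(-4 - 5) = 0.063605
L_1(3.6) = (3.6 - (-4))/(-1 - (-4)) × (3.6 - 2)/(-1 - 2) × (3.6 - 5)/(-1 - 5) = -0.315259
L_2(3.6) = (3.6 - (-4))/(2 - (-4)) × (3.6 - (-1))/(2 - (-1)) × (3.6 - 5)/(2 - 5) = 0.906370
L_3(3.6) = (3.6 - (-4))/(5 - (-4)) × (3.6 - (-1))/(5 - (-1)) × (3.6 - 2)/(5 - 2) = 0.345284

P(3.6) = 2×L_0(3.6) + (-5)×L_1(3.6) + (-1)×L_2(3.6) + 11×L_3(3.6)
P(3.6) = 4.595259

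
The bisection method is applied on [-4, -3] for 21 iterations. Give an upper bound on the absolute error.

Bisection error bound: |error| ≤ (b-a)/2^n
|error| ≤ (-3 - (-4))/2^21 = 1/2^21
|error| ≤ 0.0000004768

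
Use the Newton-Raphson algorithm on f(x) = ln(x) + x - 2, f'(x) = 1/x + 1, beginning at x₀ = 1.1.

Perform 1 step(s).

f(x) = ln(x) + x - 2
f'(x) = 1/x + 1
x₀ = 1.1

Newton-Raphson formula: x_{n+1} = x_n - f(x_n)/f'(x_n)

Iteration 1:
  f(1.100000) = -0.804690
  f'(1.100000) = 1.909091
  x_1 = 1.100000 - (-0.804690)/1.909091 = 1.521504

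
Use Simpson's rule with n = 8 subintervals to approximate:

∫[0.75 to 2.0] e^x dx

f(x) = e^x
a = 0.75, b = 2.0, n = 8
h = (b - a)/n = 0.156250

Simpson's rule: (h/3)[f(x₀) + 4f(x₁) + 2f(x₂) + ... + f(xₙ)]

x_0 = 0.7500, f(x_0) = 2.117000, coefficient = 1
x_1 = 0.9062, f(x_1) = 2.475024, coefficient = 4
x_2 = 1.0625, f(x_2) = 2.893596, coefficient = 2
x_3 = 1.2188, f(x_3) = 3.382956, coefficient = 4
x_4 = 1.3750, f(x_4) = 3.955077, coefficient = 2
x_5 = 1.5312, f(x_5) = 4.623953, coefficient = 4
x_6 = 1.6875, f(x_6) = 5.405949, coefficient = 2
x_7 = 1.8438, f(x_7) = 6.320195, coefficient = 4
x_8 = 2.0000, f(x_8) = 7.389056, coefficient = 1

I ≈ (0.156250/3) × 101.223811 = 5.272073
Exact value: 5.272056
Error: 0.000017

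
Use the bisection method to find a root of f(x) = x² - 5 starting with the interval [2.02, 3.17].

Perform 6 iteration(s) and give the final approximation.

f(x) = x² - 5
Initial interval: [2.02, 3.17]

Iteration 1:
  c_1 = (2.020000 + 3.170000)/2 = 2.595000
  f(c_1) = f(2.595000) = 1.734025
  f(a) × f(c) < 0, new interval: [2.020000, 2.595000]
Iteration 2:
  c_2 = (2.020000 + 2.595000)/2 = 2.307500
  f(c_2) = f(2.307500) = 0.324556
  f(a) × f(c) < 0, new interval: [2.020000, 2.307500]
Iteration 3:
  c_3 = (2.020000 + 2.307500)/2 = 2.163750
  f(c_3) = f(2.163750) = -0.318186
  f(a) × f(c) ≥ 0, new interval: [2.163750, 2.307500]
Iteration 4:
  c_4 = (2.163750 + 2.307500)/2 = 2.235625
  f(c_4) = f(2.235625) = -0.001981
  f(a) × f(c) ≥ 0, new interval: [2.235625, 2.307500]
Iteration 5:
  c_5 = (2.235625 + 2.307500)/2 = 2.271562
  f(c_5) = f(2.271562) = 0.159996
  f(a) × f(c) < 0, new interval: [2.235625, 2.271562]
Iteration 6:
  c_6 = (2.235625 + 2.271562)/2 = 2.253594
  f(c_6) = f(2.253594) = 0.078685
  f(a) × f(c) < 0, new interval: [2.235625, 2.253594]

After 6 iteration(s), the approximation is c_6 = 2.253594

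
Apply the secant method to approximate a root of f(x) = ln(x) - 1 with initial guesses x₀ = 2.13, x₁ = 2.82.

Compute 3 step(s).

f(x) = ln(x) - 1
x₀ = 2.13, x₁ = 2.82

Secant formula: x_{n+1} = x_n - f(x_n)(x_n - x_{n-1})/(f(x_n) - f(x_{n-1}))

Iteration 1:
  f(2.130000) = -0.243878
  f(2.820000) = 0.036737
  x_2 = 2.820000 - 0.036737×(2.820000 - 2.130000)/(0.036737 - (-0.243878))
       = 2.729668
Iteration 2:
  f(2.820000) = 0.036737
  f(2.729668) = 0.004180
  x_3 = 2.729668 - 0.004180×(2.729668 - 2.820000)/(0.004180 - 0.036737)
       = 2.718070
Iteration 3:
  f(2.729668) = 0.004180
  f(2.718070) = -0.000078
  x_4 = 2.718070 - (-0.000078)×(2.718070 - 2.729668)/(-0.000078 - 0.004180)
       = 2.718282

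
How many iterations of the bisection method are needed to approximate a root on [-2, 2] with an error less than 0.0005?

We need (b-a)/2^n ≤ 0.0005
(2 - (-2))/2^n ≤ 0.0005
4/2^n ≤ 0.0005
2^n ≥ 8000
n ≥ log₂(8000) = 12.97
n ≥ 13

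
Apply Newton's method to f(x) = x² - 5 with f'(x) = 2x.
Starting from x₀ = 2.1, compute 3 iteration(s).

f(x) = x² - 5
f'(x) = 2x
x₀ = 2.1

Newton-Raphson formula: x_{n+1} = x_n - f(x_n)/f'(x_n)

Iteration 1:
  f(2.100000) = -0.590000
  f'(2.100000) = 4.200000
  x_1 = 2.100000 - (-0.590000)/4.200000 = 2.240476
Iteration 2:
  f(2.240476) = 0.019734
  f'(2.240476) = 4.480952
  x_2 = 2.240476 - 0.019734/4.480952 = 2.236072
Iteration 3:
  f(2.236072) = 0.000019
  f'(2.236072) = 4.472145
  x_3 = 2.236072 - 0.000019/4.472145 = 2.236068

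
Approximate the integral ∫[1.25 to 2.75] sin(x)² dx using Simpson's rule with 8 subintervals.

f(x) = sin(x)²
a = 1.25, b = 2.75, n = 8
h = (b - a)/n = 0.187500

Simpson's rule: (h/3)[f(x₀) + 4f(x₁) + 2f(x₂) + ... + f(xₙ)]

x_0 = 1.2500, f(x_0) = 0.900572, coefficient = 1
x_1 = 1.4375, f(x_1) = 0.982337, coefficient = 4
x_2 = 1.6250, f(x_2) = 0.997065, coefficient = 2
x_3 = 1.8125, f(x_3) = 0.942708, coefficient = 4
x_4 = 2.0000, f(x_4) = 0.826822, coefficient = 2
x_5 = 2.1875, f(x_5) = 0.665512, coefficient = 4
x_6 = 2.3750, f(x_6) = 0.481199, coefficient = 2
x_7 = 2.5625, f(x_7) = 0.299499, coefficient = 4
x_8 = 2.7500, f(x_8) = 0.145665, coefficient = 1

I ≈ (0.187500/3) × 17.216633 = 1.076040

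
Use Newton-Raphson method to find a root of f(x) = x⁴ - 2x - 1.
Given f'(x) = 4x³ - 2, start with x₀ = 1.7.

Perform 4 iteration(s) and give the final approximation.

f(x) = x⁴ - 2x - 1
f'(x) = 4x³ - 2
x₀ = 1.7

Newton-Raphson formula: x_{n+1} = x_n - f(x_n)/f'(x_n)

Iteration 1:
  f(1.700000) = 3.952100
  f'(1.700000) = 17.652000
  x_1 = 1.700000 - 3.952100/17.652000 = 1.476110
Iteration 2:
  f(1.476110) = 0.795392
  f'(1.476110) = 10.865198
  x_2 = 1.476110 - 0.795392/10.865198 = 1.402905
Iteration 3:
  f(1.402905) = 0.067773
  f'(1.402905) = 9.044464
  x_3 = 1.402905 - 0.067773/9.044464 = 1.395412
Iteration 4:
  f(1.395412) = 0.000661
  f'(1.395412) = 8.868432
  x_4 = 1.395412 - 0.000661/8.868432 = 1.395337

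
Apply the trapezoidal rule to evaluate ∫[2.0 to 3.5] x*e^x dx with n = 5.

f(x) = x*e^x
a = 2.0, b = 3.5, n = 5
h = (b - a)/n = 0.300000

Trapezoidal rule: (h/2)[f(x₀) + 2f(x₁) + 2f(x₂) + ... + f(xₙ)]

x_0 = 2.0000, f(x_0) = 14.778112, coefficient = 1
x_1 = 2.3000, f(x_1) = 22.940620, coefficient = 2
x_2 = 2.6000, f(x_2) = 35.005719, coefficient = 2
x_3 = 2.9000, f(x_3) = 52.705022, coefficient = 2
x_4 = 3.2000, f(x_4) = 78.504097, coefficient = 2
x_5 = 3.5000, f(x_5) = 115.904082, coefficient = 1

I ≈ (0.300000/2) × 508.993108 = 76.348966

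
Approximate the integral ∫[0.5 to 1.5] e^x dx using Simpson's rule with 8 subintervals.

f(x) = e^x
a = 0.5, b = 1.5, n = 8
h = (b - a)/n = 0.125000

Simpson's rule: (h/3)[f(x₀) + 4f(x₁) + 2f(x₂) + ... + f(xₙ)]

x_0 = 0.5000, f(x_0) = 1.648721, coefficient = 1
x_1 = 0.6250, f(x_1) = 1.868246, coefficient = 4
x_2 = 0.7500, f(x_2) = 2.117000, coefficient = 2
x_3 = 0.8750, f(x_3) = 2.398875, coefficient = 4
x_4 = 1.0000, f(x_4) = 2.718282, coefficient = 2
x_5 = 1.1250, f(x_5) = 3.080217, coefficient = 4
x_6 = 1.2500, f(x_6) = 3.490343, coefficient = 2
x_7 = 1.3750, f(x_7) = 3.955077, coefficient = 4
x_8 = 1.5000, f(x_8) = 4.481689, coefficient = 1

I ≈ (0.125000/3) × 67.991319 = 2.832972
Exact value: 2.832968
Error: 0.000004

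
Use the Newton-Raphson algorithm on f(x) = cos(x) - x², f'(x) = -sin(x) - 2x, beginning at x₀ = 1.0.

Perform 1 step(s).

f(x) = cos(x) - x²
f'(x) = -sin(x) - 2x
x₀ = 1.0

Newton-Raphson formula: x_{n+1} = x_n - f(x_n)/f'(x_n)

Iteration 1:
  f(1.000000) = -0.459698
  f'(1.000000) = -2.841471
  x_1 = 1.000000 - (-0.459698)/(-2.841471) = 0.838218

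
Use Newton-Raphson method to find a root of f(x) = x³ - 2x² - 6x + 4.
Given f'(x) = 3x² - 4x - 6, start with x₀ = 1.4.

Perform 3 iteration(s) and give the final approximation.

f(x) = x³ - 2x² - 6x + 4
f'(x) = 3x² - 4x - 6
x₀ = 1.4

Newton-Raphson formula: x_{n+1} = x_n - f(x_n)/f'(x_n)

Iteration 1:
  f(1.400000) = -5.576000
  f'(1.400000) = -5.720000
  x_1 = 1.400000 - (-5.576000)/(-5.720000) = 0.425175
Iteration 2:
  f(0.425175) = 1.164264
  f'(0.425175) = -7.158378
  x_2 = 0.425175 - 1.164264/(-7.158378) = 0.587818
Iteration 3:
  f(0.587818) = -0.014862
  f'(0.587818) = -7.314682
  x_3 = 0.587818 - (-0.014862)/(-7.314682) = 0.585787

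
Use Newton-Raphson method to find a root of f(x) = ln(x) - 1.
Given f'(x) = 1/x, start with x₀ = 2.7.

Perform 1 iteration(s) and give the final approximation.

f(x) = ln(x) - 1
f'(x) = 1/x
x₀ = 2.7

Newton-Raphson formula: x_{n+1} = x_n - f(x_n)/f'(x_n)

Iteration 1:
  f(2.700000) = -0.006748
  f'(2.700000) = 0.370370
  x_1 = 2.700000 - (-0.006748)/0.370370 = 2.718220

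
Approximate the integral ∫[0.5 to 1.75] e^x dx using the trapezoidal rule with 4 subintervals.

f(x) = e^x
a = 0.5, b = 1.75, n = 4
h = (b - a)/n = 0.312500

Trapezoidal rule: (h/2)[f(x₀) + 2f(x₁) + 2f(x₂) + ... + f(xₙ)]

x_0 = 0.5000, f(x_0) = 1.648721, coefficient = 1
x_1 = 0.8125, f(x_1) = 2.253535, coefficient = 2
x_2 = 1.1250, f(x_2) = 3.080217, coefficient = 2
x_3 = 1.4375, f(x_3) = 4.210157, coefficient = 2
x_4 = 1.7500, f(x_4) = 5.754603, coefficient = 1

I ≈ (0.312500/2) × 26.491142 = 4.139241
Exact value: 4.105881
Error: 0.033359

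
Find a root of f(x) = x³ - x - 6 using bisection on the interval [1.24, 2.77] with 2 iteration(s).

f(x) = x³ - x - 6
Initial interval: [1.24, 2.77]

Iteration 1:
  c_1 = (1.240000 + 2.770000)/2 = 2.005000
  f(c_1) = f(2.005000) = 0.055150
  f(a) × f(c) < 0, new interval: [1.240000, 2.005000]
Iteration 2:
  c_2 = (1.240000 + 2.005000)/2 = 1.622500
  f(c_2) = f(1.622500) = -3.351259
  f(a) × f(c) ≥ 0, new interval: [1.622500, 2.005000]

After 2 iteration(s), the approximation is c_2 = 1.622500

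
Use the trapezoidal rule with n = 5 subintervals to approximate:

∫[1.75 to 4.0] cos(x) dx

f(x) = cos(x)
a = 1.75, b = 4.0, n = 5
h = (b - a)/n = 0.450000

Trapezoidal rule: (h/2)[f(x₀) + 2f(x₁) + 2f(x₂) + ... + f(xₙ)]

x_0 = 1.7500, f(x_0) = -0.178246, coefficient = 1
x_1 = 2.2000, f(x_1) = -0.588501, coefficient = 2
x_2 = 2.6500, f(x_2) = -0.881582, coefficient = 2
x_3 = 3.1000, f(x_3) = -0.999135, coefficient = 2
x_4 = 3.5500, f(x_4) = -0.917755, coefficient = 2
x_5 = 4.0000, f(x_5) = -0.653644, coefficient = 1

I ≈ (0.450000/2) × -7.605836 = -1.711313
Exact value: -1.740788
Error: 0.029475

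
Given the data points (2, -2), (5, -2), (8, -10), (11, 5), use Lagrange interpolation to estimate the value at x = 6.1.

Lagrange interpolation formula:
P(x) = Σ yᵢ × Lᵢ(x)
where Lᵢ(x) = Π_{j≠i} (x - xⱼ)/(xᵢ - xⱼ)

L_0(6.1) = (6.1 - 5)/(2 - 5) × (6.1 - 8)/(2 - 8) × (6.1 - 11)/(2 - 11) = -0.063216
L_1(6.1) = (6.1 - 2)/(5 - 2) × (6.1 - 8)/(5 - 8) × (6.1 - 11)/(5 - 11) = 0.706870
L_2(6.1) = (6.1 - 2)/(8 - 2) × (6.1 - 5)/(8 - 5) × (6.1 - 11)/(8 - 11) = 0.409241
L_3(6.1) = (6.1 - 2)/(11 - 2) × (6.1 - 5)/(11 - 5) × (6.1 - 8)/(11 - 8) = -0.052895

P(6.1) = (-2)×L_0(6.1) + (-2)×L_1(6.1) + (-10)×L_2(6.1) + 5×L_3(6.1)
P(6.1) = -5.644191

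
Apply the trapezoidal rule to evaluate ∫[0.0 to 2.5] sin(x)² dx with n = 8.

f(x) = sin(x)²
a = 0.0, b = 2.5, n = 8
h = (b - a)/n = 0.312500

Trapezoidal rule: (h/2)[f(x₀) + 2f(x₁) + 2f(x₂) + ... + f(xₙ)]

x_0 = 0.0000, f(x_0) = 0.000000, coefficient = 1
x_1 = 0.3125, f(x_1) = 0.094518, coefficient = 2
x_2 = 0.6250, f(x_2) = 0.342339, coefficient = 2
x_3 = 0.9375, f(x_3) = 0.649767, coefficient = 2
x_4 = 1.2500, f(x_4) = 0.900572, coefficient = 2
x_5 = 1.5625, f(x_5) = 0.999931, coefficient = 2
x_6 = 1.8750, f(x_6) = 0.910280, coefficient = 2
x_7 = 2.1875, f(x_7) = 0.665512, coefficient = 2
x_8 = 2.5000, f(x_8) = 0.358169, coefficient = 1

I ≈ (0.312500/2) × 9.484007 = 1.481876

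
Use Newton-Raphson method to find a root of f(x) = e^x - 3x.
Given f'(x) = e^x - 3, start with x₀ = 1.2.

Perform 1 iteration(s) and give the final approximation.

f(x) = e^x - 3x
f'(x) = e^x - 3
x₀ = 1.2

Newton-Raphson formula: x_{n+1} = x_n - f(x_n)/f'(x_n)

Iteration 1:
  f(1.200000) = -0.279883
  f'(1.200000) = 0.320117
  x_1 = 1.200000 - (-0.279883)/0.320117 = 2.074315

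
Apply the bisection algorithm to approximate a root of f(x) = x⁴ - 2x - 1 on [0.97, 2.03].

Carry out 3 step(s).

f(x) = x⁴ - 2x - 1
Initial interval: [0.97, 2.03]

Iteration 1:
  c_1 = (0.970000 + 2.030000)/2 = 1.500000
  f(c_1) = f(1.500000) = 1.062500
  f(a) × f(c) < 0, new interval: [0.970000, 1.500000]
Iteration 2:
  c_2 = (0.970000 + 1.500000)/2 = 1.235000
  f(c_2) = f(1.235000) = -1.143689
  f(a) × f(c) ≥ 0, new interval: [1.235000, 1.500000]
Iteration 3:
  c_3 = (1.235000 + 1.500000)/2 = 1.367500
  f(c_3) = f(1.367500) = -0.237890
  f(a) × f(c) ≥ 0, new interval: [1.367500, 1.500000]

After 3 iteration(s), the approximation is c_3 = 1.367500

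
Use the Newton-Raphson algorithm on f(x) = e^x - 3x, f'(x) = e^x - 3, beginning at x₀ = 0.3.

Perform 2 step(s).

f(x) = e^x - 3x
f'(x) = e^x - 3
x₀ = 0.3

Newton-Raphson formula: x_{n+1} = x_n - f(x_n)/f'(x_n)

Iteration 1:
  f(0.300000) = 0.449859
  f'(0.300000) = -1.650141
  x_1 = 0.300000 - 0.449859/(-1.650141) = 0.572618
Iteration 2:
  f(0.572618) = 0.055048
  f'(0.572618) = -1.227097
  x_2 = 0.572618 - 0.055048/(-1.227097) = 0.617479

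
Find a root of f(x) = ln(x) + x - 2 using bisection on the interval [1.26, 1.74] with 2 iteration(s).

f(x) = ln(x) + x - 2
Initial interval: [1.26, 1.74]

Iteration 1:
  c_1 = (1.260000 + 1.740000)/2 = 1.500000
  f(c_1) = f(1.500000) = -0.094535
  f(a) × f(c) ≥ 0, new interval: [1.500000, 1.740000]
Iteration 2:
  c_2 = (1.500000 + 1.740000)/2 = 1.620000
  f(c_2) = f(1.620000) = 0.102426
  f(a) × f(c) < 0, new interval: [1.500000, 1.620000]

After 2 iteration(s), the approximation is c_2 = 1.620000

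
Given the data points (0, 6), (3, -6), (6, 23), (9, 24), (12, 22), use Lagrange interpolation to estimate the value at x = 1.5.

Lagrange interpolation formula:
P(x) = Σ yᵢ × Lᵢ(x)
where Lᵢ(x) = Π_{j≠i} (x - xⱼ)/(xᵢ - xⱼ)

L_0(1.5) = (1.5 - 3)/(0 - 3) × (1.5 - 6)/(0 - 6) × (1.5 - 9)/(0 - 9) × (1.5 - 12)/(0 - 12) = 0.273438
L_1(1.5) = (1.5 - 0)/(3 - 0) × (1.5 - 6)/(3 - 6) × (1.5 - 9)/(3 - 9) × (1.5 - 12)/(3 - 12) = 1.093750
L_2(1.5) = (1.5 - 0)/(6 - 0) × (1.5 - 3)/(6 - 3) × (1.5 - 9)/(6 - 9) × (1.5 - 12)/(6 - 12) = -0.546875
L_3(1.5) = (1.5 - 0)/(9 - 0) × (1.5 - 3)/(9 - 3) × (1.5 - 6)/(9 - 6) × (1.5 - 12)/(9 - 12) = 0.218750
L_4(1.5) = (1.5 - 0)/(12 - 0) × (1.5 - 3)/(12 - 3) × (1.5 - 6)/(12 - 6) × (1.5 - 9)/(12 - 9) = -0.039062

P(1.5) = 6×L_0(1.5) + (-6)×L_1(1.5) + 23×L_2(1.5) + 24×L_3(1.5) + 22×L_4(1.5)
P(1.5) = -13.109375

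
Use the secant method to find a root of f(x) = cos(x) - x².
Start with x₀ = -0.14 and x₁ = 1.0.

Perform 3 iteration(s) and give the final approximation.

f(x) = cos(x) - x²
x₀ = -0.14, x₁ = 1.0

Secant formula: x_{n+1} = x_n - f(x_n)(x_n - x_{n-1})/(f(x_n) - f(x_{n-1}))

Iteration 1:
  f(-0.140000) = 0.970616
  f(1.000000) = -0.459698
  x_2 = 1.000000 - (-0.459698)×(1.000000 - (-0.140000))/(-0.459698 - 0.970616)
       = 0.633608
Iteration 2:
  f(1.000000) = -0.459698
  f(0.633608) = 0.404437
  x_3 = 0.633608 - 0.404437×(0.633608 - 1.000000)/(0.404437 - (-0.459698))
       = 0.805089
Iteration 3:
  f(0.633608) = 0.404437
  f(0.805089) = 0.044879
  x_4 = 0.805089 - 0.044879×(0.805089 - 0.633608)/(0.044879 - 0.404437)
       = 0.826493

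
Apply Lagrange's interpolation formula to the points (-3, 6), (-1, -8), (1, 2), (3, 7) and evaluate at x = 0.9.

Lagrange interpolation formula:
P(x) = Σ yᵢ × Lᵢ(x)
where Lᵢ(x) = Π_{j≠i} (x - xⱼ)/(xᵢ - xⱼ)

L_0(0.9) = (0.9 - (-1))/(-3 - (-1)) × (0.9 - 1)/(-3 - 1) × (0.9 - 3)/(-3 - 3) = -0.008312
L_1(0.9) = (0.9 - (-3))/(-1 - (-3)) × (0.9 - 1)/(-1 - 1) × (0.9 - 3)/(-1 - 3) = 0.051187
L_2(0.9) = (0.9 - (-3))/(1 - (-3)) × (0.9 - (-1))/(1 - (-1)) × (0.9 - 3)/(1 - 3) = 0.972562
L_3(0.9) = (0.9 - (-3))/(3 - (-3)) × (0.9 - (-1))/(3 - (-1)) × (0.9 - 1)/(3 - 1) = -0.015437

P(0.9) = 6×L_0(0.9) + (-8)×L_1(0.9) + 2×L_2(0.9) + 7×L_3(0.9)
P(0.9) = 1.377688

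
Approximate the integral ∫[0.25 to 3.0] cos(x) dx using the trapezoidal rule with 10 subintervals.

f(x) = cos(x)
a = 0.25, b = 3.0, n = 10
h = (b - a)/n = 0.275000

Trapezoidal rule: (h/2)[f(x₀) + 2f(x₁) + 2f(x₂) + ... + f(xₙ)]

x_0 = 0.2500, f(x_0) = 0.968912, coefficient = 1
x_1 = 0.5250, f(x_1) = 0.865324, coefficient = 2
x_2 = 0.8000, f(x_2) = 0.696707, coefficient = 2
x_3 = 1.0750, f(x_3) = 0.475732, coefficient = 2
x_4 = 1.3500, f(x_4) = 0.219007, coefficient = 2
x_5 = 1.6250, f(x_5) = -0.054177, coefficient = 2
x_6 = 1.9000, f(x_6) = -0.323290, coefficient = 2
x_7 = 2.1750, f(x_7) = -0.568107, coefficient = 2
x_8 = 2.4500, f(x_8) = -0.770231, coefficient = 2
x_9 = 2.7250, f(x_9) = -0.914473, coefficient = 2
x_10 = 3.0000, f(x_10) = -0.989992, coefficient = 1

I ≈ (0.275000/2) × -0.768097 = -0.105613
Exact value: -0.106284
Error: 0.000671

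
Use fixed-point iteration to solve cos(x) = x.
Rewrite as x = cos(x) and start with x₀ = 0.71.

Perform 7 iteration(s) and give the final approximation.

Equation: cos(x) = x
Fixed-point form: x = cos(x)
x₀ = 0.71

x_1 = g(0.710000) = 0.758362
x_2 = g(0.758362) = 0.725964
x_3 = g(0.725964) = 0.747860
x_4 = g(0.747860) = 0.733146
x_5 = g(0.733146) = 0.743073
x_6 = g(0.743073) = 0.736393
x_7 = g(0.736393) = 0.740896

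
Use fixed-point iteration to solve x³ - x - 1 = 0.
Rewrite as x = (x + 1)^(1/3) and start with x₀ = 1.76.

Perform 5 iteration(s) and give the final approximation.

Equation: x³ - x - 1 = 0
Fixed-point form: x = (x + 1)^(1/3)
x₀ = 1.76

x_1 = g(1.760000) = 1.402716
x_2 = g(1.402716) = 1.339371
x_3 = g(1.339371) = 1.327495
x_4 = g(1.327495) = 1.325245
x_5 = g(1.325245) = 1.324818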